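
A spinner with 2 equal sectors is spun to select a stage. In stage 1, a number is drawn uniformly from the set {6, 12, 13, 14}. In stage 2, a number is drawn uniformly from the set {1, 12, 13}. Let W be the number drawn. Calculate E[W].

E[W | stage 1] = (6+12+13+14)/4 = 45/4.
E[W | stage 2] = (1+12+13)/3 = 26/3.
By the law of total expectation,
E[W] = (1/2)·(45/4) + (1/2)·(26/3) = 239/24.

239/24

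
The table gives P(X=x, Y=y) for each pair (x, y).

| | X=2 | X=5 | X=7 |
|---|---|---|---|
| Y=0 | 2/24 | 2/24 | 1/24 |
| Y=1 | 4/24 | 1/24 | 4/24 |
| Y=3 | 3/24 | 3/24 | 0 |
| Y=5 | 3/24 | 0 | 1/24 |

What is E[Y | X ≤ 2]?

7/3

P(X ≤ 2) = 1/2.
Σ Y·P over the event = 0·(2/24) + 1·(4/24) + 3·(3/24) + 5·(3/24) = 7/6.
E[Y | X ≤ 2] = (7/6) / (1/2) = 7/3.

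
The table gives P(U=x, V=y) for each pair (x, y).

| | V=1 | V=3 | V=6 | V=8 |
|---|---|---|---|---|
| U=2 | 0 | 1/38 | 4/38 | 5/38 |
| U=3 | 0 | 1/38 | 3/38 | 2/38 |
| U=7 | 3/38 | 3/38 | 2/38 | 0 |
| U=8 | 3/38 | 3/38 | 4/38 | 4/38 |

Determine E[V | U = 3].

P(U = 3) = 3/19.
Σ V·P over the event = 3·(1/38) + 6·(3/38) + 8·(2/38) = 37/38.
E[V | U = 3] = (37/38) / (3/19) = 37/6.

37/6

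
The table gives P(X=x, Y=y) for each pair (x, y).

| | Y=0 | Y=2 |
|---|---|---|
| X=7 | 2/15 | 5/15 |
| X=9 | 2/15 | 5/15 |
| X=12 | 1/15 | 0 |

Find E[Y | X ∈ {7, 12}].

5/4

P(X ∈ {7, 12}) = 8/15.
Σ Y·P over the event = 0·(2/15) + 2·(5/15) + 0·(1/15) = 2/3.
E[Y | X ∈ {7, 12}] = (2/3) / (8/15) = 5/4.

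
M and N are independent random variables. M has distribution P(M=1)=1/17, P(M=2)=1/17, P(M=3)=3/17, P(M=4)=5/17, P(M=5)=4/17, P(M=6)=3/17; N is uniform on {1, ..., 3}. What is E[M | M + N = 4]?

P(M + N = 4) = 5/51.
Summing M·P(x,y) over outcomes with M + N = 4 gives 4/17.
E[M | M + N = 4] = (4/17) / (5/51) = 12/5.

12/5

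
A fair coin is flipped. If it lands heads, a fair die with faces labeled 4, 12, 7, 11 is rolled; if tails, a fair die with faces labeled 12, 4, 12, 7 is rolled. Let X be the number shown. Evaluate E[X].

69/8

E[X | heads] = (4+12+7+11)/4 = 17/2.
E[X | tails] = (12+4+12+7)/4 = 35/4.
E[X] = (1/2)·(17/2) + (1/2)·(35/4) = 69/8.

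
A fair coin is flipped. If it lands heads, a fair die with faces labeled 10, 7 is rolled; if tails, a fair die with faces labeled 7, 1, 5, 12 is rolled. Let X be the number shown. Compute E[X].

59/8

E[X | heads] = (10+7)/2 = 17/2.
E[X | tails] = (7+1+5+12)/4 = 25/4.
E[X] = (1/2)·(17/2) + (1/2)·(25/4) = 59/8.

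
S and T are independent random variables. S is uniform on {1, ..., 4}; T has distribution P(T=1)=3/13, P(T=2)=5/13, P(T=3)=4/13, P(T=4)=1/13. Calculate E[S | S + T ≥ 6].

P(S + T ≥ 6) = 4/13.
Summing S·P(x,y) over outcomes with S + T ≥ 6 gives 57/52.
E[S | S + T ≥ 6] = (57/52) / (4/13) = 57/16.

57/16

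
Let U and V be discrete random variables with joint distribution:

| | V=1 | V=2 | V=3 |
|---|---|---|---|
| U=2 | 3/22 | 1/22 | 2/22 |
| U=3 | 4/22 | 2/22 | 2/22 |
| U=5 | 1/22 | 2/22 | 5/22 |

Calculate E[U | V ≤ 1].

P(V ≤ 1) = 4/11.
Σ U·P over the event = 2·(3/22) + 3·(4/22) + 5·(1/22) = 23/22.
E[U | V ≤ 1] = (23/22) / (4/11) = 23/8.

23/8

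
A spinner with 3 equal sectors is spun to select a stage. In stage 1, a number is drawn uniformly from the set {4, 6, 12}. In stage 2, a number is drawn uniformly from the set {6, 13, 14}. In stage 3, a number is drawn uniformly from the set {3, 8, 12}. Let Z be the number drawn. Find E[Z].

26/3

E[Z | stage 1] = (4+6+12)/3 = 22/3.
E[Z | stage 2] = (6+13+14)/3 = 11.
E[Z | stage 3] = (3+8+12)/3 = 23/3.
E[Z] = (1/3)·(22/3) + (1/3)·(11) + (1/3)·(23/3) = 26/3.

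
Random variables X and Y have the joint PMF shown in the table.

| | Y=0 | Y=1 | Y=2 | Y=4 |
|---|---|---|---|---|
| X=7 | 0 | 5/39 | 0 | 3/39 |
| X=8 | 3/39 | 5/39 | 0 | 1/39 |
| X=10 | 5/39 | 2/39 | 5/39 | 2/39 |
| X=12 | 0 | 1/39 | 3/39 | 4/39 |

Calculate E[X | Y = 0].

37/4

P(Y = 0) = 8/39.
Σ X·P over the event = 8·(3/39) + 10·(5/39) = 74/39.
E[X | Y = 0] = (74/39) / (8/39) = 37/4.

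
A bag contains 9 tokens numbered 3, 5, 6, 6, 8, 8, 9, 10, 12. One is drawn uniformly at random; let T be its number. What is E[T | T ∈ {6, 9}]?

P(T ∈ {6, 9}) = 1/3.
Σ over the event: 6·2/9 + 9·1/9 = 7/3.
E[T | T ∈ {6, 9}] = (7/3) / (1/3) = 7.

7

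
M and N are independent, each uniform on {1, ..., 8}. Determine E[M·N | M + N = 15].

P(M + N = 15) = 1/32.
Summing MN·P(x,y) over outcomes with M + N = 15 gives 7/4.
E[M·N | M + N = 15] = (7/4) / (1/32) = 56.

56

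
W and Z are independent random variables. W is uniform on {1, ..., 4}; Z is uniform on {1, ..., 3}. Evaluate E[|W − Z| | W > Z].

5/3

P(W > Z) = 1/2.
Summing |W−Z|·P(x,y) over outcomes with W > Z gives 5/6.
E[|W − Z| | W > Z] = (5/6) / (1/2) = 5/3.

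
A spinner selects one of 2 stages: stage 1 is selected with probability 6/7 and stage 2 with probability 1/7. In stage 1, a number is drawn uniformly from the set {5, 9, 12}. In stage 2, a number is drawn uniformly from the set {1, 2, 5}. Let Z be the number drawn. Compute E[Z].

164/21

E[Z | stage 1] = (5+9+12)/3 = 26/3.
E[Z | stage 2] = (1+2+5)/3 = 8/3.
By the law of total expectation,
E[Z] = (6/7)·(26/3) + (1/7)·(8/3) = 164/21.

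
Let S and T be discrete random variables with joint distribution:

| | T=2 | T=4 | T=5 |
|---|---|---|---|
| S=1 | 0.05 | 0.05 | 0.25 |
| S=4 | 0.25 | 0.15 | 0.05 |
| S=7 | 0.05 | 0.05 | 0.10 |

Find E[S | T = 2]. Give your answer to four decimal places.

4.0000

P(T = 2) = 0.35.
Σ S·P over the event = 1·(0.05) + 4·(0.25) + 7·(0.05) = 1.40.
E[S | T = 2] = (1.40) / (0.35) = 4.0000.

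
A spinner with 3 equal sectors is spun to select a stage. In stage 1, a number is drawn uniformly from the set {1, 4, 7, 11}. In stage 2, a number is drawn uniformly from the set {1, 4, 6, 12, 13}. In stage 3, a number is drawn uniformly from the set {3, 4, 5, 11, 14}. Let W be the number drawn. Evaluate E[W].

407/60

E[W | stage 1] = (1+4+7+11)/4 = 23/4.
E[W | stage 2] = (1+4+6+12+13)/5 = 36/5.
E[W | stage 3] = (3+4+5+11+14)/5 = 37/5.
By the law of total expectation,
E[W] = (1/3)·(23/4) + (1/3)·(36/5) + (1/3)·(37/5) = 407/60.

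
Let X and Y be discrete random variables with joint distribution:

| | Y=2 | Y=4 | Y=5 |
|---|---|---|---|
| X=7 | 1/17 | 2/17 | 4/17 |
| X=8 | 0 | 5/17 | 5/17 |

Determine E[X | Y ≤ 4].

61/8

P(Y ≤ 4) = 8/17.
Σ X·P over the event = 7·(1/17) + 7·(2/17) + 8·(5/17) = 61/17.
E[X | Y ≤ 4] = (61/17) / (8/17) = 61/8.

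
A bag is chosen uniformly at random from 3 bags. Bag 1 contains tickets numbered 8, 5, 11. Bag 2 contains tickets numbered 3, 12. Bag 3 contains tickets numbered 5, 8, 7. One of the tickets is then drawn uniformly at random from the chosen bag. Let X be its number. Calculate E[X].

E[X | bag 1] = (8+5+11)/3 = 8.
E[X | bag 2] = (3+12)/2 = 15/2.
E[X | bag 3] = (5+8+7)/3 = 20/3.
E[X] = (1/3)·(8) + (1/3)·(15/2) + (1/3)·(20/3) = 133/18.

133/18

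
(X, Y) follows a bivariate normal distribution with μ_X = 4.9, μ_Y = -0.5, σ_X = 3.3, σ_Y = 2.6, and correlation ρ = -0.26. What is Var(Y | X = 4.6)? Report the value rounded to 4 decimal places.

6.3030

Var(Y | X=x) = (1 − ρ²)·σ_Y².
Var(Y | X=4.6) = (2.6)²·(1 − (-0.26)²) = 6.76·0.9324 = 6.3030.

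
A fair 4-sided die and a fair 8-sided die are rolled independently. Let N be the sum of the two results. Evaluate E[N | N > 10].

P(N > 10) = 3/32.
Σ over the event: 11·1/16 + 12·1/32 = 17/16.
E[N | N > 10] = (17/16) / (3/32) = 34/3.

34/3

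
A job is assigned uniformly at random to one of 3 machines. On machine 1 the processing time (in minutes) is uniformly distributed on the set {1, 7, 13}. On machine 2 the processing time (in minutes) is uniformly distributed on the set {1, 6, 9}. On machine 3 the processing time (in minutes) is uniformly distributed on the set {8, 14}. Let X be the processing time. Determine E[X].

E[X | machine 1] = (1+7+13)/3 = 7.
E[X | machine 2] = (1+6+9)/3 = 16/3.
E[X | machine 3] = (8+14)/2 = 11.
E[X] = (1/3)·(7) + (1/3)·(16/3) + (1/3)·(11) = 70/9.

70/9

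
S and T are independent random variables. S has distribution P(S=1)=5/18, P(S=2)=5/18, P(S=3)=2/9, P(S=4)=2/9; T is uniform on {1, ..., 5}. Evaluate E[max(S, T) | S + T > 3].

P(S + T > 3) = 5/6.
Summing max(S,T)·P(x,y) over outcomes with S + T > 3 gives 143/45.
E[max(S, T) | S + T > 3] = (143/45) / (5/6) = 286/75.

286/75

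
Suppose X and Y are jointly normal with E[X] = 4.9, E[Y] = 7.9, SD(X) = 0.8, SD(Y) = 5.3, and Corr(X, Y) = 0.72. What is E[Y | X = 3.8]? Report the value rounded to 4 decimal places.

For a bivariate normal, E[Y | X=x] = μ_Y + ρ·(σ_Y/σ_X)·(x − μ_X).
E[Y | X=3.8] = 7.9 + (0.72)·(5.3/0.8)·(3.8 − (4.9)) = 7.9 + (4.77)·(-1.1) = 2.6530.

2.6530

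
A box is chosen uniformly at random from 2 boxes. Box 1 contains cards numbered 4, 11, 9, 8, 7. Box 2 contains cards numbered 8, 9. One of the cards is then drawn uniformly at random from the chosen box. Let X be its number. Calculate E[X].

E[X | box 1] = (4+11+9+8+7)/5 = 39/5.
E[X | box 2] = (8+9)/2 = 17/2.
E[X] = (1/2)·(39/5) + (1/2)·(17/2) = 163/20.

163/20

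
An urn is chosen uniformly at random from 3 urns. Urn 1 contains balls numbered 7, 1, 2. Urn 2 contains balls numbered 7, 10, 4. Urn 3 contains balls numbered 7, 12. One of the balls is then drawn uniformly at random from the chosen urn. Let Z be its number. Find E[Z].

E[Z | urn 1] = (7+1+2)/3 = 10/3.
E[Z | urn 2] = (7+10+4)/3 = 7.
E[Z | urn 3] = (7+12)/2 = 19/2.
E[Z] = (1/3)·(10/3) + (1/3)·(7) + (1/3)·(19/2) = 119/18.

119/18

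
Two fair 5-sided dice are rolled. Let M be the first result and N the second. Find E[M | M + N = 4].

Outcomes with M + N = 4: (1,3), (2,2), (3,1), each with probability 1/25.
E[M | M + N = 4] = (1 + 2 + 3) / 3 = 2.

2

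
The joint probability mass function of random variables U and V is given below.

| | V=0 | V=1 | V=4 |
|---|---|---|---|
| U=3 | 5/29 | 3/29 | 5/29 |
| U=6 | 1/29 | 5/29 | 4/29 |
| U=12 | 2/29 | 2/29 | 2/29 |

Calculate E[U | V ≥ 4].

63/11

P(V ≥ 4) = 11/29.
Σ U·P over the event = 3·(5/29) + 6·(4/29) + 12·(2/29) = 63/29.
E[U | V ≥ 4] = (63/29) / (11/29) = 63/11.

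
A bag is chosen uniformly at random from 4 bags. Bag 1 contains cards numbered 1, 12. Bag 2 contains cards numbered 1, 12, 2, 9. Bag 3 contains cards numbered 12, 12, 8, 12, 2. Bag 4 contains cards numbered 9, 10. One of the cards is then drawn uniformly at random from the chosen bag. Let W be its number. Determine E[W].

39/5

E[W | bag 1] = (1+12)/2 = 13/2.
E[W | bag 2] = (1+12+2+9)/4 = 6.
E[W | bag 3] = (12+12+8+12+2)/5 = 46/5.
E[W | bag 4] = (9+10)/2 = 19/2.
E[W] = (1/4)·(13/2) + (1/4)·(6) + (1/4)·(46/5) + (1/4)·(19/2) = 39/5.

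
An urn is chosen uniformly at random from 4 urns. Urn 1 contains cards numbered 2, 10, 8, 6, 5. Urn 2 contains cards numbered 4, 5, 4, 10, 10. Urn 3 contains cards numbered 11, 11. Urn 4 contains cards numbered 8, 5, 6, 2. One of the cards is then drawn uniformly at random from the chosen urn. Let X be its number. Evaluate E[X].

E[X | urn 1] = (2+10+8+6+5)/5 = 31/5.
E[X | urn 2] = (4+5+4+10+10)/5 = 33/5.
E[X | urn 3] = (11+11)/2 = 11.
E[X | urn 4] = (8+5+6+2)/4 = 21/4.
E[X] = (1/4)·(31/5) + (1/4)·(33/5) + (1/4)·(11) + (1/4)·(21/4) = 581/80.

581/80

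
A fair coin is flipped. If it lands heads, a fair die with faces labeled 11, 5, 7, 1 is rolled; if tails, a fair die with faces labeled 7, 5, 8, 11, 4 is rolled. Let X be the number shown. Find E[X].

13/2

E[X | heads] = (11+5+7+1)/4 = 6.
E[X | tails] = (7+5+8+11+4)/5 = 7.
E[X] = (1/2)·(6) + (1/2)·(7) = 13/2.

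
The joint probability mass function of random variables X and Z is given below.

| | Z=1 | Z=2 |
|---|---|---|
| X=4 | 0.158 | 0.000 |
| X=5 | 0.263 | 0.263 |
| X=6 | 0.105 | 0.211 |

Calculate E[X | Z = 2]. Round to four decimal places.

5.4451

P(Z = 2) = 0.474.
Σ X·P over the event = 5·(0.263) + 6·(0.211) = 2.581.
E[X | Z = 2] = (2.581) / (0.474) = 5.4451.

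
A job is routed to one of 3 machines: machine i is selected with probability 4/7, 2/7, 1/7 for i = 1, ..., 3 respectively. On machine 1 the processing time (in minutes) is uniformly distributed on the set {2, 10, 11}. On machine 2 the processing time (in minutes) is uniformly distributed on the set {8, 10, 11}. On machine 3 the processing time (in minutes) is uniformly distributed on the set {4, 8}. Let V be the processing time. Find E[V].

E[V | machine 1] = (2+10+11)/3 = 23/3.
E[V | machine 2] = (8+10+11)/3 = 29/3.
E[V | machine 3] = (4+8)/2 = 6.
E[V] = (4/7)·(23/3) + (2/7)·(29/3) + (1/7)·(6) = 8.

8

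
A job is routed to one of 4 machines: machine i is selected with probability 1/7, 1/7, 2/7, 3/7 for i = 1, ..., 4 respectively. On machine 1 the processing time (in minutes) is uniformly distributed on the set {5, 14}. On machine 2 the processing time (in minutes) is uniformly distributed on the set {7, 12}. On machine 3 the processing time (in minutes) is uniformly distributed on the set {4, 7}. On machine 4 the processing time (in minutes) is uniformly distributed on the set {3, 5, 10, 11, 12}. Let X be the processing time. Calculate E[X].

39/5

E[X | machine 1] = (5+14)/2 = 19/2.
E[X | machine 2] = (7+12)/2 = 19/2.
E[X | machine 3] = (4+7)/2 = 11/2.
E[X | machine 4] = (3+5+10+11+12)/5 = 41/5.
E[X] = (1/7)·(19/2) + (1/7)·(19/2) + (2/7)·(11/2) + (3/7)·(41/5) = 39/5.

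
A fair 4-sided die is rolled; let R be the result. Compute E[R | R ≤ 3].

2

Given R ≤ 3, R is equally likely to be any of {1, 2, 3}.
E[R | R ≤ 3] = (1 + 2 + 3) / 3 = 2.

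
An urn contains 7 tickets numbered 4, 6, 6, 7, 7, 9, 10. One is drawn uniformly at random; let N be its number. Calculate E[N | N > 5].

P(N > 5) = 6/7.
Σ over the event: 6·2/7 + 7·2/7 + 9·1/7 + 10·1/7 = 45/7.
E[N | N > 5] = (45/7) / (6/7) = 15/2.

15/2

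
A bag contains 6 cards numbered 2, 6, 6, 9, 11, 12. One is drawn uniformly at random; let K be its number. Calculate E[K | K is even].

P(K is even) = 2/3.
Σ over the event: 2·1/6 + 6·1/3 + 12·1/6 = 13/3.
E[K | K is even] = (13/3) / (2/3) = 13/2.

13/2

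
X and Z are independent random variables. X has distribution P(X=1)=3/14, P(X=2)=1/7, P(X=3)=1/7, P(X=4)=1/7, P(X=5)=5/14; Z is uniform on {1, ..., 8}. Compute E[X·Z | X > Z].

P(X > Z) = 2/7.
Summing XZ·P(x,y) over outcomes with X > Z gives 20/7.
E[X·Z | X > Z] = (20/7) / (2/7) = 10.

10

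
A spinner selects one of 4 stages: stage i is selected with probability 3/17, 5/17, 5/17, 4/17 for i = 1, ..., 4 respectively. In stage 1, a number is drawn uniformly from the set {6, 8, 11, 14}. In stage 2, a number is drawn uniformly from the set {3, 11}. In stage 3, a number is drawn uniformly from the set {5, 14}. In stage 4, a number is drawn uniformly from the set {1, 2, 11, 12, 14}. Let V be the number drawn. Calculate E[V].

575/68

E[V | stage 1] = (6+8+11+14)/4 = 39/4.
E[V | stage 2] = (3+11)/2 = 7.
E[V | stage 3] = (5+14)/2 = 19/2.
E[V | stage 4] = (1+2+11+12+14)/5 = 8.
By the law of total expectation,
E[V] = (3/17)·(39/4) + (5/17)·(7) + (5/17)·(19/2) + (4/17)·(8) = 575/68.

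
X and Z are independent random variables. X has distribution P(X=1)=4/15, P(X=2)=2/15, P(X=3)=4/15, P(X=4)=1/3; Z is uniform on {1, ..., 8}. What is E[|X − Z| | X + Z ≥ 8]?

P(X + Z ≥ 8) = 11/24.
Summing |X−Z|·P(x,y) over outcomes with X + Z ≥ 8 gives 47/30.
E[|X − Z| | X + Z ≥ 8] = (47/30) / (11/24) = 188/55.

188/55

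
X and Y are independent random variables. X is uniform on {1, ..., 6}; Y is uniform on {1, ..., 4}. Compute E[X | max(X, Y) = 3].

Outcomes with max(X, Y) = 3: (1,3), (2,3), (3,1), (3,2), (3,3), each with probability 1/24.
E[X | max(X, Y) = 3] = (1 + 2 + 3 + 3 + 3) / 5 = 12/5.

12/5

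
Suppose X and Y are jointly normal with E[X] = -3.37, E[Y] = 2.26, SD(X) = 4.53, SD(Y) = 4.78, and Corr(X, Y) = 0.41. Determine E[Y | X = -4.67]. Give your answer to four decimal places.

1.6976

For a bivariate normal, E[Y | X=x] = μ_Y + ρ·(σ_Y/σ_X)·(x − μ_X).
E[Y | X=-4.67] = 2.26 + (0.41)·(4.78/4.53)·(-4.67 − (-3.37)) = 2.26 + (0.43263)·(-1.3) = 1.6976.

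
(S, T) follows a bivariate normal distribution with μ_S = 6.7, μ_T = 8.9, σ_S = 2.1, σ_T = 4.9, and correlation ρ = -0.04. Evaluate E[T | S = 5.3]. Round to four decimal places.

For a bivariate normal, E[T | S=x] = μ_T + ρ·(σ_T/σ_S)·(x − μ_S).
E[T | S=5.3] = 8.9 + (-0.04)·(4.9/2.1)·(5.3 − (6.7)) = 8.9 + (-0.093333)·(-1.4) = 9.0307.

9.0307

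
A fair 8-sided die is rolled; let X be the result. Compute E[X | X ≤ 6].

Given X ≤ 6, X is equally likely to be any of {1, 2, 3, 4, 5, 6}.
E[X | X ≤ 6] = (1 + 2 + 3 + 4 + 5 + 6) / 6 = 7/2.

7/2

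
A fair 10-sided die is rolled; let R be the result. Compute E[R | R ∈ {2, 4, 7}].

P(R ∈ {2, 4, 7}) = 3/10.
Σ over the event: 2·1/10 + 4·1/10 + 7·1/10 = 13/10.
E[R | R ∈ {2, 4, 7}] = (13/10) / (3/10) = 13/3.

13/3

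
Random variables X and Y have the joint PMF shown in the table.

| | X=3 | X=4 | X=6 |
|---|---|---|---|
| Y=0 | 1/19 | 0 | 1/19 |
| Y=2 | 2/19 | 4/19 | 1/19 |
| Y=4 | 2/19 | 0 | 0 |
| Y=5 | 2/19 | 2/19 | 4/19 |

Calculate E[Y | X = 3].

P(X = 3) = 7/19.
Summing Y·P(X=x,Y=y) over the conditioning event gives 22/19.
E[Y | X = 3] = (22/19) / (7/19) = 22/7.

22/7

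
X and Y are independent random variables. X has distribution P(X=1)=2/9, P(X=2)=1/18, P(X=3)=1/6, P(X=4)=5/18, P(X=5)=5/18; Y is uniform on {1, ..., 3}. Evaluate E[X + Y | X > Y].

P(X > Y) = 37/54.
Summing (X+Y)·P(x,y) over outcomes with X > Y gives 25/6.
E[X + Y | X > Y] = (25/6) / (37/54) = 225/37.

225/37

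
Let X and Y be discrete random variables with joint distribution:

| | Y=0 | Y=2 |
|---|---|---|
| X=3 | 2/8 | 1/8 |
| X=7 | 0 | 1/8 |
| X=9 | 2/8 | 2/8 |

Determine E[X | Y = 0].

6

P(Y = 0) = 1/2.
Summing X·P(X=x,Y=y) over the conditioning event gives 3.
E[X | Y = 0] = (3) / (1/2) = 6.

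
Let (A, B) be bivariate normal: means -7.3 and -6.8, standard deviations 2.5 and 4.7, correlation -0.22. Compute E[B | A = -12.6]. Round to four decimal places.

E[B | A=x] = μ_B + ρ(σ_B/σ_A)(x − μ_A) for jointly normal variables.
E[B | A=-12.6] = -6.8 + (-0.22)·(4.7/2.5)·(-12.6 − (-7.3)) = -6.8 + (-0.4136)·(-5.3) = -4.6079.

-4.6079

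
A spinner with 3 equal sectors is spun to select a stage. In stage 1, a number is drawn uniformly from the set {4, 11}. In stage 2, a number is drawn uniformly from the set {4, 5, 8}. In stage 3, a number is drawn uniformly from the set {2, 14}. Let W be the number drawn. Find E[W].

E[W | stage 1] = (4+11)/2 = 15/2.
E[W | stage 2] = (4+5+8)/3 = 17/3.
E[W | stage 3] = (2+14)/2 = 8.
By the law of total expectation,
E[W] = (1/3)·(15/2) + (1/3)·(17/3) + (1/3)·(8) = 127/18.

127/18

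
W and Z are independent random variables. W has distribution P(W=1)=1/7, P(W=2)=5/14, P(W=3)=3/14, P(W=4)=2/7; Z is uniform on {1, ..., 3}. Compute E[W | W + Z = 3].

12/7

P(W + Z = 3) = 1/6.
Summing W·P(x,y) over outcomes with W + Z = 3 gives 2/7.
E[W | W + Z = 3] = (2/7) / (1/6) = 12/7.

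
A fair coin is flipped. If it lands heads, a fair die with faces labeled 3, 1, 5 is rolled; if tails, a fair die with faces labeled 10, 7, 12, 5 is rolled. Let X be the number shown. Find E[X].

E[X | heads] = (3+1+5)/3 = 3.
E[X | tails] = (10+7+12+5)/4 = 17/2.
By the law of total expectation,
E[X] = (1/2)·(3) + (1/2)·(17/2) = 23/4.

23/4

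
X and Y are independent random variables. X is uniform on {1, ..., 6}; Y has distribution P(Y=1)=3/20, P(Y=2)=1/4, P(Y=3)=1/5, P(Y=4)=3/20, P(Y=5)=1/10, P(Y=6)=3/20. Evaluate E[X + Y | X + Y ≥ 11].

P(X + Y ≥ 11) = 1/15.
Summing (X+Y)·P(x,y) over outcomes with X + Y ≥ 11 gives 91/120.
E[X + Y | X + Y ≥ 11] = (91/120) / (1/15) = 91/8.

91/8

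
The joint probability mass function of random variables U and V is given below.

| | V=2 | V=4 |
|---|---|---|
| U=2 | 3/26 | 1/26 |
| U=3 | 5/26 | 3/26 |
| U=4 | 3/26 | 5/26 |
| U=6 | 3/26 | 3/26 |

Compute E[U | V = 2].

51/14

P(V = 2) = 7/13.
Σ U·P over the event = 2·(3/26) + 3·(5/26) + 4·(3/26) + 6·(3/26) = 51/26.
E[U | V = 2] = (51/26) / (7/13) = 51/14.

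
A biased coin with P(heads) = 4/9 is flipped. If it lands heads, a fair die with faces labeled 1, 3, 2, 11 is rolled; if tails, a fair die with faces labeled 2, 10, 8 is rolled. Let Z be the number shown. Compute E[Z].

E[Z | heads] = (1+3+2+11)/4 = 17/4.
E[Z | tails] = (2+10+8)/3 = 20/3.
E[Z] = (4/9)·(17/4) + (5/9)·(20/3) = 151/27.

151/27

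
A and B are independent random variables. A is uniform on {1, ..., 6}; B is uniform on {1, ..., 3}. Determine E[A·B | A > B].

P(A > B) = 2/3.
Summing AB·P(x,y) over outcomes with A > B gives 101/18.
E[A·B | A > B] = (101/18) / (2/3) = 101/12.

101/12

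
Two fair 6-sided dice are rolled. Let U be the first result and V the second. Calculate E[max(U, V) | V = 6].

P(V = 6) = 1/6.
Summing max(U,V)·P(x,y) over outcomes with V = 6 gives 1.
E[max(U, V) | V = 6] = (1) / (1/6) = 6.

6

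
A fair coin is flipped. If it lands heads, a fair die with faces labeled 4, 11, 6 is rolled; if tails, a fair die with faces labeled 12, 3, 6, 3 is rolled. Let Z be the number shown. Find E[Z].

E[Z | heads] = (4+11+6)/3 = 7.
E[Z | tails] = (12+3+6+3)/4 = 6.
By the law of total expectation,
E[Z] = (1/2)·(7) + (1/2)·(6) = 13/2.

13/2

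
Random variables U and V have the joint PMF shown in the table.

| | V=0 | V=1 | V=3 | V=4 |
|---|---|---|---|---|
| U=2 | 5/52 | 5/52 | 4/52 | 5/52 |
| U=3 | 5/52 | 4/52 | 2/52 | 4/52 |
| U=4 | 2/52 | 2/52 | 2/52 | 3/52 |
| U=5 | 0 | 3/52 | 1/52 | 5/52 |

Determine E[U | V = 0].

P(V = 0) = 3/13.
Σ U·P over the event = 2·(5/52) + 3·(5/52) + 4·(2/52) = 33/52.
E[U | V = 0] = (33/52) / (3/13) = 11/4.

11/4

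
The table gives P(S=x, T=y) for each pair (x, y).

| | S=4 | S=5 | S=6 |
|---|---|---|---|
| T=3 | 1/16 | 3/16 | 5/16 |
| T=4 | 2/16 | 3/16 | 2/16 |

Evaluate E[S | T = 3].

P(T = 3) = 9/16.
Summing S·P(S=x,T=y) over the conditioning event gives 49/16.
E[S | T = 3] = (49/16) / (9/16) = 49/9.

49/9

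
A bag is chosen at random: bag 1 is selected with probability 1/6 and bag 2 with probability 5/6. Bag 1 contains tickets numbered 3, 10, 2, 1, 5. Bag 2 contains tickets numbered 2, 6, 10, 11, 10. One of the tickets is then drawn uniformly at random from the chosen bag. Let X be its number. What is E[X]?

36/5

E[X | bag 1] = (3+10+2+1+5)/5 = 21/5.
E[X | bag 2] = (2+6+10+11+10)/5 = 39/5.
E[X] = (1/6)·(21/5) + (5/6)·(39/5) = 36/5.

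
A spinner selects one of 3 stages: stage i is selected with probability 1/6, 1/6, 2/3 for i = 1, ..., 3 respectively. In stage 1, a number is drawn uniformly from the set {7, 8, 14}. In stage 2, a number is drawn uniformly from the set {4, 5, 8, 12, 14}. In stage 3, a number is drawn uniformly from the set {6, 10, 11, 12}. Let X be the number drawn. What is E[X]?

859/90

E[X | stage 1] = (7+8+14)/3 = 29/3.
E[X | stage 2] = (4+5+8+12+14)/5 = 43/5.
E[X | stage 3] = (6+10+11+12)/4 = 39/4.
E[X] = (1/6)·(29/3) + (1/6)·(43/5) + (2/3)·(39/4) = 859/90.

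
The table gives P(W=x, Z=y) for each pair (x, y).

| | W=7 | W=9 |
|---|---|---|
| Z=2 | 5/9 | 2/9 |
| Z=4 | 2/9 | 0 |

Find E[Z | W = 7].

P(W = 7) = 7/9.
Σ Z·P over the event = 2·(5/9) + 4·(2/9) = 2.
E[Z | W = 7] = (2) / (7/9) = 18/7.

18/7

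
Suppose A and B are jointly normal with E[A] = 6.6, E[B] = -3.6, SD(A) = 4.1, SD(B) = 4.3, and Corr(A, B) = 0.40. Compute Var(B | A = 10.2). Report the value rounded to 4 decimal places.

For a bivariate normal, Var(B | A=x) = σ_B²(1 − ρ²).
Var(B | A=10.2) = (4.3)²·(1 − (0.40)²) = 18.49·0.84 = 15.5316.

15.5316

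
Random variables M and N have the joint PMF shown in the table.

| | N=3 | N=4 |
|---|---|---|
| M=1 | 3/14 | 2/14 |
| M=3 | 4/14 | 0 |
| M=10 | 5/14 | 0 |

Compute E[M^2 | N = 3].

P(N = 3) = 6/7.
Σ M^2·P over the event = 1·(3/14) + 9·(4/14) + 100·(5/14) = 77/2.
E[M^2 | N = 3] = (77/2) / (6/7) = 539/12.

539/12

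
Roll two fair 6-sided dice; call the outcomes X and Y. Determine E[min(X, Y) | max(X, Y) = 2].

Outcomes with max(X, Y) = 2: (1,2), (2,1), (2,2), each with probability 1/36.
E[min(X, Y) | max(X, Y) = 2] = (1 + 1 + 2) / 3 = 4/3.

4/3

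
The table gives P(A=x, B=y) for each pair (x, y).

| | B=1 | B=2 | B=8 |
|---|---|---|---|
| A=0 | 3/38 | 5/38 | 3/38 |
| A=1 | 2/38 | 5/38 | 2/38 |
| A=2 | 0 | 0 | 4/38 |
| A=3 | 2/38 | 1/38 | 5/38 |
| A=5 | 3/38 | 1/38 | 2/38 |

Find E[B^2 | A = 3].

163/4

P(A = 3) = 4/19.
Σ B^2·P over the event = 1·(2/38) + 4·(1/38) + 64·(5/38) = 163/19.
E[B^2 | A = 3] = (163/19) / (4/19) = 163/4.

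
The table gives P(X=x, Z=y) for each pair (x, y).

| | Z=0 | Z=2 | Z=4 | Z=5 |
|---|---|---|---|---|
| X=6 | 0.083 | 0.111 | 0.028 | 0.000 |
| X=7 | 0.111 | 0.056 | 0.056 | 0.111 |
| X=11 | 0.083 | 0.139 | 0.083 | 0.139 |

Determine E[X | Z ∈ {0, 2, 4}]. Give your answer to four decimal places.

8.3307

P(Z ∈ {0, 2, 4}) = 0.750.
Summing X·P(X=x,Z=y) over the conditioning event gives 6.248.
E[X | Z ∈ {0, 2, 4}] = (6.248) / (0.750) = 8.3307.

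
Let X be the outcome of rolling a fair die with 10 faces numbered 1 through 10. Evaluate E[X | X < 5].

Given X < 5, X is equally likely to be any of {1, 2, 3, 4}.
E[X | X < 5] = (1 + 2 + 3 + 4) / 4 = 5/2.

5/2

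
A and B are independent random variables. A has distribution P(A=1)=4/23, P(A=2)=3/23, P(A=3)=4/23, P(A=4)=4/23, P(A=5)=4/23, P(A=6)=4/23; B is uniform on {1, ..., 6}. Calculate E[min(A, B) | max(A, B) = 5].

14/5

P(max(A, B) = 5) = 35/138.
Summing min(A,B)·P(x,y) over outcomes with max(A, B) = 5 gives 49/69.
E[min(A, B) | max(A, B) = 5] = (49/69) / (35/138) = 14/5.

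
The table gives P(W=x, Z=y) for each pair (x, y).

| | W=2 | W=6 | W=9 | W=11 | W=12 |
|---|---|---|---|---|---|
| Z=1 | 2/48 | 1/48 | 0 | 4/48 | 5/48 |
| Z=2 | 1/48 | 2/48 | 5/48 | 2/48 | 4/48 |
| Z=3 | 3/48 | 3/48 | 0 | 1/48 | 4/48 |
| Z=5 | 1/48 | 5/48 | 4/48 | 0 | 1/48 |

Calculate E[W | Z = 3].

P(Z = 3) = 11/48.
Σ W·P over the event = 2·(3/48) + 6·(3/48) + 11·(1/48) + 12·(4/48) = 83/48.
E[W | Z = 3] = (83/48) / (11/48) = 83/11.

83/11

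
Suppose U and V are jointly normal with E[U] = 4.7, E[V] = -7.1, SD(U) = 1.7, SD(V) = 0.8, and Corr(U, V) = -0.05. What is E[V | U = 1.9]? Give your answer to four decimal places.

-7.0341

For a bivariate normal, E[V | U=x] = μ_V + ρ·(σ_V/σ_U)·(x − μ_U).
E[V | U=1.9] = -7.1 + (-0.05)·(0.8/1.7)·(1.9 − (4.7)) = -7.1 + (-0.023529)·(-2.8) = -7.0341.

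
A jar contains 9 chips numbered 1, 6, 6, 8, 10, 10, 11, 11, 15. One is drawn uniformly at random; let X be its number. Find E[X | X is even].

8

P(X is even) = 5/9.
Σ over the event: 6·2/9 + 8·1/9 + 10·2/9 = 40/9.
E[X | X is even] = (40/9) / (5/9) = 8.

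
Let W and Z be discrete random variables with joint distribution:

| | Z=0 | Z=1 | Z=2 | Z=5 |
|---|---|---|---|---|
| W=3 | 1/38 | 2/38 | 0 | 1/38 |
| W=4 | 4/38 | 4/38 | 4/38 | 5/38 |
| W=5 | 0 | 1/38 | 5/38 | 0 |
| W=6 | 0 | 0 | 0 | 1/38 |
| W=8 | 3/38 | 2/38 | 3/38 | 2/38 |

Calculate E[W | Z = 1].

P(Z = 1) = 9/38.
Σ W·P over the event = 3·(2/38) + 4·(4/38) + 5·(1/38) + 8·(2/38) = 43/38.
E[W | Z = 1] = (43/38) / (9/38) = 43/9.

43/9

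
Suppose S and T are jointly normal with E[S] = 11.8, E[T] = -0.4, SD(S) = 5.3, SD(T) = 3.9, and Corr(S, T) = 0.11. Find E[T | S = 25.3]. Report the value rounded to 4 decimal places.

For a bivariate normal, E[T | S=x] = μ_T + ρ·(σ_T/σ_S)·(x − μ_S).
E[T | S=25.3] = -0.4 + (0.11)·(3.9/5.3)·(25.3 − (11.8)) = -0.4 + (0.080943)·(13.5) = 0.6927.

0.6927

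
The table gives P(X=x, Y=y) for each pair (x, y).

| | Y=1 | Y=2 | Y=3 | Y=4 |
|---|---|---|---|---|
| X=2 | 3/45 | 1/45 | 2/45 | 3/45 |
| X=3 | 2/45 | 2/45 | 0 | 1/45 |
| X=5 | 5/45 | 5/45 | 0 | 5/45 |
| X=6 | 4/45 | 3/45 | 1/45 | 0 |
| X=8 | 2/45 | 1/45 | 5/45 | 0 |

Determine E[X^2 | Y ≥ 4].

146/9

P(Y ≥ 4) = 1/5.
Σ X^2·P over the event = 4·(3/45) + 9·(1/45) + 25·(5/45) = 146/45.
E[X^2 | Y ≥ 4] = (146/45) / (1/5) = 146/9.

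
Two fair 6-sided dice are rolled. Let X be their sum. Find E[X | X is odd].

P(X is odd) = 1/2.
Σ over the event: 3·1/18 + 5·1/9 + 7·1/6 + 9·1/9 + 11·1/18 = 7/2.
E[X | X is odd] = (7/2) / (1/2) = 7.

7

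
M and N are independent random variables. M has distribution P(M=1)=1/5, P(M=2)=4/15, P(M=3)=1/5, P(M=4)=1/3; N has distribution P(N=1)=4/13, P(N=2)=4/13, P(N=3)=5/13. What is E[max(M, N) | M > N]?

P(M > N) = 7/13.
Summing max(M,N)·P(x,y) over outcomes with M > N gives 28/15.
E[max(M, N) | M > N] = (28/15) / (7/13) = 52/15.

52/15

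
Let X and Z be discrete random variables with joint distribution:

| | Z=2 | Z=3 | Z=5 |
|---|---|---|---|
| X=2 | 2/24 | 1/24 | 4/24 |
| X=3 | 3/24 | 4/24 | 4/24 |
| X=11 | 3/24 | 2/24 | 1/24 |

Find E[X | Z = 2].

P(Z = 2) = 1/3.
Σ X·P over the event = 2·(2/24) + 3·(3/24) + 11·(3/24) = 23/12.
E[X | Z = 2] = (23/12) / (1/3) = 23/4.

23/4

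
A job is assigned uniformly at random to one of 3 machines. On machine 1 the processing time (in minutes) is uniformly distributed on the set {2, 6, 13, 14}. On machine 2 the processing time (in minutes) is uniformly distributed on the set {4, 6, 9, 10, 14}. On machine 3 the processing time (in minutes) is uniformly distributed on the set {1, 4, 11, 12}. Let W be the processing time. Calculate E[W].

E[W | machine 1] = (2+6+13+14)/4 = 35/4.
E[W | machine 2] = (4+6+9+10+14)/5 = 43/5.
E[W | machine 3] = (1+4+11+12)/4 = 7.
By the law of total expectation,
E[W] = (1/3)·(35/4) + (1/3)·(43/5) + (1/3)·(7) = 487/60.

487/60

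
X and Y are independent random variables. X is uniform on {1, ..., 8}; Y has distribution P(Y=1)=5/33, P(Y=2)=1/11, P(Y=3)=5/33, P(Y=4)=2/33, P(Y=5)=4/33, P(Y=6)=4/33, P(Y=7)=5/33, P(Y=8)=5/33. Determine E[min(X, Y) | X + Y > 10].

493/92

P(X + Y > 10) = 23/66.
Summing min(X,Y)·P(x,y) over outcomes with X + Y > 10 gives 493/264.
E[min(X, Y) | X + Y > 10] = (493/264) / (23/66) = 493/92.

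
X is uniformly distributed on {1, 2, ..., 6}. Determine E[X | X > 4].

Given X > 4, X is equally likely to be any of {5, 6}.
E[X | X > 4] = (5 + 6) / 2 = 11/2.

11/2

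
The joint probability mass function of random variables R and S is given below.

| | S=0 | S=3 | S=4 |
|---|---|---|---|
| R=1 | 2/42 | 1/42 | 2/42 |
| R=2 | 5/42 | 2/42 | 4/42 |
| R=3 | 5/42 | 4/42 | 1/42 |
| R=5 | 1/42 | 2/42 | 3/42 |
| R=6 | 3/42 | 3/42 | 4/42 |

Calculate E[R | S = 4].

P(S = 4) = 1/3.
Σ R·P over the event = 1·(2/42) + 2·(4/42) + 3·(1/42) + 5·(3/42) + 6·(4/42) = 26/21.
E[R | S = 4] = (26/21) / (1/3) = 26/7.

26/7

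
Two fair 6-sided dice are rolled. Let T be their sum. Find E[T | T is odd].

P(T is odd) = 1/2.
Σ over the event: 3·1/18 + 5·1/9 + 7·1/6 + 9·1/9 + 11·1/18 = 7/2.
E[T | T is odd] = (7/2) / (1/2) = 7.

7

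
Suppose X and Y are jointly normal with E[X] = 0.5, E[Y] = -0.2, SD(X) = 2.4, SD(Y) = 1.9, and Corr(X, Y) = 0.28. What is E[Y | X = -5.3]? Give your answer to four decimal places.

-1.4857

The regression of Y on X has slope ρ·σ_Y/σ_X and passes through (μ_X, μ_Y).
E[Y | X=-5.3] = -0.2 + (0.28)·(1.9/2.4)·(-5.3 − (0.5)) = -0.2 + (0.22167)·(-5.8) = -1.4857.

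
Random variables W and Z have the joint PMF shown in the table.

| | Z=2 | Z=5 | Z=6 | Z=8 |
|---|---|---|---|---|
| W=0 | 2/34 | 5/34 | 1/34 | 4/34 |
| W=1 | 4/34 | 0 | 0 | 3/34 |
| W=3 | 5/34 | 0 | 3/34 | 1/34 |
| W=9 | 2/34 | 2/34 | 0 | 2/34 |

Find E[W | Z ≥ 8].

P(Z ≥ 8) = 5/17.
Σ W·P over the event = 0·(4/34) + 1·(3/34) + 3·(1/34) + 9·(2/34) = 12/17.
E[W | Z ≥ 8] = (12/17) / (5/17) = 12/5.

12/5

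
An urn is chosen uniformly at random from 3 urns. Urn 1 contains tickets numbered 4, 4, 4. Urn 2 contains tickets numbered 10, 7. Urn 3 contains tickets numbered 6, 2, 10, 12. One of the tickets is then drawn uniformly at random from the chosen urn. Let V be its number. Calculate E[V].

20/3

E[V | urn 1] = (4+4+4)/3 = 4.
E[V | urn 2] = (10+7)/2 = 17/2.
E[V | urn 3] = (6+2+10+12)/4 = 15/2.
By the law of total expectation,
E[V] = (1/3)·(4) + (1/3)·(17/2) + (1/3)·(15/2) = 20/3.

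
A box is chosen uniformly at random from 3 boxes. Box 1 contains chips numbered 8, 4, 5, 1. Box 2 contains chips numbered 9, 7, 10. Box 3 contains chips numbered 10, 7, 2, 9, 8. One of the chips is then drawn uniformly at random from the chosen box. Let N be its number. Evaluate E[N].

611/90

E[N | box 1] = (8+4+5+1)/4 = 9/2.
E[N | box 2] = (9+7+10)/3 = 26/3.
E[N | box 3] = (10+7+2+9+8)/5 = 36/5.
E[N] = (1/3)·(9/2) + (1/3)·(26/3) + (1/3)·(36/5) = 611/90.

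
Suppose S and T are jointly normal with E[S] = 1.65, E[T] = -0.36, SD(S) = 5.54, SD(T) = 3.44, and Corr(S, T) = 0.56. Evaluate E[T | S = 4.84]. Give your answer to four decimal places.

E[T | S=x] = μ_T + ρ(σ_T/σ_S)(x − μ_S) for jointly normal variables.
E[T | S=4.84] = -0.36 + (0.56)·(3.44/5.54)·(4.84 − (1.65)) = -0.36 + (0.347726)·(3.19) = 0.7492.

0.7492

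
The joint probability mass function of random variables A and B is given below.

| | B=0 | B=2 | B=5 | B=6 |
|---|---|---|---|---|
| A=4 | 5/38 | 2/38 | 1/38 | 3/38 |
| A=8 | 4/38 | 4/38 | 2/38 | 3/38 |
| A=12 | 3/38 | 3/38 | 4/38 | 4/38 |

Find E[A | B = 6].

P(B = 6) = 5/19.
Σ A·P over the event = 4·(3/38) + 8·(3/38) + 12·(4/38) = 42/19.
E[A | B = 6] = (42/19) / (5/19) = 42/5.

42/5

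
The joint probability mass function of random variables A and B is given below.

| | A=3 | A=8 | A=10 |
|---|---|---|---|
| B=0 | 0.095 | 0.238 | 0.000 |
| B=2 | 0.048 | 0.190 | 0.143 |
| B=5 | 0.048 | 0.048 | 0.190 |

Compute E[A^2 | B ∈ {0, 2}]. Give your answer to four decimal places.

60.1947

P(B ∈ {0, 2}) = 0.714.
Σ A^2·P over the event = 9·(0.095) + 9·(0.048) + 64·(0.238) + 64·(0.190) + 100·(0.143) = 42.979.
E[A^2 | B ∈ {0, 2}] = (42.979) / (0.714) = 60.1947.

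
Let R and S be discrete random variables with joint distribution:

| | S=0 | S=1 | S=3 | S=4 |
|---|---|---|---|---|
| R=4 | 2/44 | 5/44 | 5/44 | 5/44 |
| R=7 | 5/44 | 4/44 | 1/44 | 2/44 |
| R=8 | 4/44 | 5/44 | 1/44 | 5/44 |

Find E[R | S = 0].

75/11

P(S = 0) = 1/4.
Σ R·P over the event = 4·(2/44) + 7·(5/44) + 8·(4/44) = 75/44.
E[R | S = 0] = (75/44) / (1/4) = 75/11.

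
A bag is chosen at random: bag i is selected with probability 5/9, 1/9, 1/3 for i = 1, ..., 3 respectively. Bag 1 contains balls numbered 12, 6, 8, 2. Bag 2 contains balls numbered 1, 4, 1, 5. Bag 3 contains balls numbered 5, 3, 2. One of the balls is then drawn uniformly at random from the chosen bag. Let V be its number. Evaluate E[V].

E[V | bag 1] = (12+6+8+2)/4 = 7.
E[V | bag 2] = (1+4+1+5)/4 = 11/4.
E[V | bag 3] = (5+3+2)/3 = 10/3.
E[V] = (5/9)·(7) + (1/9)·(11/4) + (1/3)·(10/3) = 191/36.

191/36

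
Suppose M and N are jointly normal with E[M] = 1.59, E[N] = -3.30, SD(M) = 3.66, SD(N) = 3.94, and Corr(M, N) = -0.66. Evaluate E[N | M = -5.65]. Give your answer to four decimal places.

E[N | M=x] = μ_N + ρ(σ_N/σ_M)(x − μ_M) for jointly normal variables.
E[N | M=-5.65] = -3.30 + (-0.66)·(3.94/3.66)·(-5.65 − (1.59)) = -3.30 + (-0.710492)·(-7.24) = 1.8440.

1.8440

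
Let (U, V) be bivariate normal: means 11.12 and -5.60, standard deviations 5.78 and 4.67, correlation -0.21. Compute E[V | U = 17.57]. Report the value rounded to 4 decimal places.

For a bivariate normal, E[V | U=x] = μ_V + ρ·(σ_V/σ_U)·(x − μ_U).
E[V | U=17.57] = -5.60 + (-0.21)·(4.67/5.78)·(17.57 − (11.12)) = -5.60 + (-0.16967)·(6.45) = -6.6944.

-6.6944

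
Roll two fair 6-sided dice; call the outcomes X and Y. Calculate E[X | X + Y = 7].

P(X + Y = 7) = 1/6.
Summing X·P(x,y) over outcomes with X + Y = 7 gives 7/12.
E[X | X + Y = 7] = (7/12) / (1/6) = 7/2.

7/2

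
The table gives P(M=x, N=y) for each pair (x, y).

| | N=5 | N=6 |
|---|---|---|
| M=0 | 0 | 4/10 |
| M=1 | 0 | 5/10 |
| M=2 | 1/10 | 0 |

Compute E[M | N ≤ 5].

2

P(N ≤ 5) = 1/10.
Σ M·P over the event = 2·(1/10) = 1/5.
E[M | N ≤ 5] = (1/5) / (1/10) = 2.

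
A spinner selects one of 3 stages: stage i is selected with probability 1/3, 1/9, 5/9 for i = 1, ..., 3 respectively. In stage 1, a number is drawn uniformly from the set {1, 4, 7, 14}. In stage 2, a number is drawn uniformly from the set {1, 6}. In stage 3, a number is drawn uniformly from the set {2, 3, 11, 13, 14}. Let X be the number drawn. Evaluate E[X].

22/3

E[X | stage 1] = (1+4+7+14)/4 = 13/2.
E[X | stage 2] = (1+6)/2 = 7/2.
E[X | stage 3] = (2+3+11+13+14)/5 = 43/5.
By the law of total expectation,
E[X] = (1/3)·(13/2) + (1/9)·(7/2) + (5/9)·(43/5) = 22/3.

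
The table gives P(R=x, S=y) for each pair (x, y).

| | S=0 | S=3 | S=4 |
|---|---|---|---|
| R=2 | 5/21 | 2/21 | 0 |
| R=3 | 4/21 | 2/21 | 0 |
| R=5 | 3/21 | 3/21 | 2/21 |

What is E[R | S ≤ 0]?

P(S ≤ 0) = 4/7.
Σ R·P over the event = 2·(5/21) + 3·(4/21) + 5·(3/21) = 37/21.
E[R | S ≤ 0] = (37/21) / (4/7) = 37/12.

37/12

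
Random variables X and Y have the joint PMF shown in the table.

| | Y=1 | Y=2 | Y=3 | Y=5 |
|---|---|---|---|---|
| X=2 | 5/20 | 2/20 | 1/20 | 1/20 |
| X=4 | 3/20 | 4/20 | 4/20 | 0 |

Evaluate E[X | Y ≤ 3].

60/19

P(Y ≤ 3) = 19/20.
Σ X·P over the event = 2·(5/20) + 2·(2/20) + 2·(1/20) + 4·(3/20) + 4·(4/20) + 4·(4/20) = 3.
E[X | Y ≤ 3] = (3) / (19/20) = 60/19.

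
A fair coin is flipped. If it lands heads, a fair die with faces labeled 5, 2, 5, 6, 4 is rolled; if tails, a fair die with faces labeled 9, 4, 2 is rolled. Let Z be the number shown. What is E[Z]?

47/10

E[Z | heads] = (5+2+5+6+4)/5 = 22/5.
E[Z | tails] = (9+4+2)/3 = 5.
By the law of total expectation,
E[Z] = (1/2)·(22/5) + (1/2)·(5) = 47/10.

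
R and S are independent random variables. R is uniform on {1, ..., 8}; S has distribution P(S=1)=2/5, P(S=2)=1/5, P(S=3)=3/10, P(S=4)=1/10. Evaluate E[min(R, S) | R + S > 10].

P(R + S > 10) = 1/16.
Summing min(R,S)·P(x,y) over outcomes with R + S > 10 gives 17/80.
E[min(R, S) | R + S > 10] = (17/80) / (1/16) = 17/5.

17/5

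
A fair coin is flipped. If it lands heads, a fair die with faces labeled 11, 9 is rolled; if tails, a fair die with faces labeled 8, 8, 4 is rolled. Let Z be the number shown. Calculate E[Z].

E[Z | heads] = (11+9)/2 = 10.
E[Z | tails] = (8+8+4)/3 = 20/3.
By the law of total expectation,
E[Z] = (1/2)·(10) + (1/2)·(20/3) = 25/3.

25/3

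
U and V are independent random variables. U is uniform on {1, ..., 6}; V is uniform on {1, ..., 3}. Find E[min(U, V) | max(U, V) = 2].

4/3

Outcomes with max(U, V) = 2: (1,2), (2,1), (2,2), each with probability 1/18.
E[min(U, V) | max(U, V) = 2] = (1 + 1 + 2) / 3 = 4/3.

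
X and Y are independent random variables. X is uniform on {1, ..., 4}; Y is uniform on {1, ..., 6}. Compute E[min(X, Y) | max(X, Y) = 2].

4/3

Outcomes with max(X, Y) = 2: (1,2), (2,1), (2,2), each with probability 1/24.
E[min(X, Y) | max(X, Y) = 2] = (1 + 1 + 2) / 3 = 4/3.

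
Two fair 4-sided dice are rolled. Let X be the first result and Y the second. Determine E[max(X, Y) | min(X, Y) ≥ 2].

31/9

Outcomes with min(X, Y) ≥ 2: (2,2), (2,3), (2,4), (3,2), (3,3), (3,4), (4,2), (4,3), (4,4), each with probability 1/16.
E[max(X, Y) | min(X, Y) ≥ 2] = (2 + 3 + 4 + 3 + 3 + 4 + 4 + 4 + 4) / 9 = 31/9.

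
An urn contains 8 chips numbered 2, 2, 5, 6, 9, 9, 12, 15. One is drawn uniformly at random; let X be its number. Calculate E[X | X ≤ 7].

15/4

P(X ≤ 7) = 1/2.
Σ over the event: 2·1/4 + 5·1/8 + 6·1/8 = 15/8.
E[X | X ≤ 7] = (15/8) / (1/2) = 15/4.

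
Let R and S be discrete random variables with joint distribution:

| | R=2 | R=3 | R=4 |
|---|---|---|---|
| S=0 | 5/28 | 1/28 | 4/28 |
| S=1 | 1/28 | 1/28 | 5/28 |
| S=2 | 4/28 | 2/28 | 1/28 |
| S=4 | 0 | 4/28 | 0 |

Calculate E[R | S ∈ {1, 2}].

P(S ∈ {1, 2}) = 1/2.
Summing R·P(R=x,S=y) over the conditioning event gives 43/28.
E[R | S ∈ {1, 2}] = (43/28) / (1/2) = 43/14.

43/14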